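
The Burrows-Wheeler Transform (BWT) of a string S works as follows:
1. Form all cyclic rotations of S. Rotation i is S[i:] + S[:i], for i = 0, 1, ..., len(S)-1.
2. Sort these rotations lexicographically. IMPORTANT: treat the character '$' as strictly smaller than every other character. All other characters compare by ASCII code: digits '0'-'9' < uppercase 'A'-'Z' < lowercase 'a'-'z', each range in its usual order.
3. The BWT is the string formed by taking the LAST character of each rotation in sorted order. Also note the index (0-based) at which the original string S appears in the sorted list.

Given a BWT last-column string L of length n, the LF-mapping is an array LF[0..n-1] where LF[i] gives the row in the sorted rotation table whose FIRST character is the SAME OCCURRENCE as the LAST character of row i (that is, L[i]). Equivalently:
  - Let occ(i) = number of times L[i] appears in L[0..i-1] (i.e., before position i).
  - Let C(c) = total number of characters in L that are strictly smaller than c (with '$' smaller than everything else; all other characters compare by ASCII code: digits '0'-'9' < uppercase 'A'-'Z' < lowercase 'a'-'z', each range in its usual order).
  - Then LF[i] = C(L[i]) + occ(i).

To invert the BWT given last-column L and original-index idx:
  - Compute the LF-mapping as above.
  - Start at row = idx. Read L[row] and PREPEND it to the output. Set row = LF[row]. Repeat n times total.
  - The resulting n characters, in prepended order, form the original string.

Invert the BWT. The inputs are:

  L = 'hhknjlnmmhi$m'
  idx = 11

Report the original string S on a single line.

Answer: nhmmljimnkhh$

Derivation:
LF mapping: 1 2 6 11 5 7 12 8 9 3 4 0 10
Walk LF starting at row 11, prepending L[row]:
  step 1: row=11, L[11]='$', prepend. Next row=LF[11]=0
  step 2: row=0, L[0]='h', prepend. Next row=LF[0]=1
  step 3: row=1, L[1]='h', prepend. Next row=LF[1]=2
  step 4: row=2, L[2]='k', prepend. Next row=LF[2]=6
  step 5: row=6, L[6]='n', prepend. Next row=LF[6]=12
  step 6: row=12, L[12]='m', prepend. Next row=LF[12]=10
  step 7: row=10, L[10]='i', prepend. Next row=LF[10]=4
  step 8: row=4, L[4]='j', prepend. Next row=LF[4]=5
  step 9: row=5, L[5]='l', prepend. Next row=LF[5]=7
  step 10: row=7, L[7]='m', prepend. Next row=LF[7]=8
  step 11: row=8, L[8]='m', prepend. Next row=LF[8]=9
  step 12: row=9, L[9]='h', prepend. Next row=LF[9]=3
  step 13: row=3, L[3]='n', prepend. Next row=LF[3]=11
Reversed output: nhmmljimnkhh$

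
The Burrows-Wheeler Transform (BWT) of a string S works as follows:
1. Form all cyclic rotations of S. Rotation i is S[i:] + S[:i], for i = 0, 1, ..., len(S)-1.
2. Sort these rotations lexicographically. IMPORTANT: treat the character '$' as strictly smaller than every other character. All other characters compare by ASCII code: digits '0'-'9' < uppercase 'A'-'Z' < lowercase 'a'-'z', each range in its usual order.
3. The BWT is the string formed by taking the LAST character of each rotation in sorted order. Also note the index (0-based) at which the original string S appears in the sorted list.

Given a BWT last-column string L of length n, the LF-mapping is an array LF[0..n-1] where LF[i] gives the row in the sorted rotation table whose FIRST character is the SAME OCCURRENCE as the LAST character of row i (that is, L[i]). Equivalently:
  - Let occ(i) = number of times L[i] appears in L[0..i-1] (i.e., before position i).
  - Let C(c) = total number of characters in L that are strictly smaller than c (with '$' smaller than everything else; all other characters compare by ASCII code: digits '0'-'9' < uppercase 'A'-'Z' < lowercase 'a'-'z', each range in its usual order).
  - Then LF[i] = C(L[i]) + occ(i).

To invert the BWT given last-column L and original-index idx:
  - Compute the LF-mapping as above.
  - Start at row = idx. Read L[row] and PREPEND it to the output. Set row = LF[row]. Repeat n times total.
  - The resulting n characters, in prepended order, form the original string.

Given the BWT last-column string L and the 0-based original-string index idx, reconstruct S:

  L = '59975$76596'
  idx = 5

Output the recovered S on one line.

Answer: 6995677595$

Derivation:
LF mapping: 1 8 9 6 2 0 7 4 3 10 5
Walk LF starting at row 5, prepending L[row]:
  step 1: row=5, L[5]='$', prepend. Next row=LF[5]=0
  step 2: row=0, L[0]='5', prepend. Next row=LF[0]=1
  step 3: row=1, L[1]='9', prepend. Next row=LF[1]=8
  step 4: row=8, L[8]='5', prepend. Next row=LF[8]=3
  step 5: row=3, L[3]='7', prepend. Next row=LF[3]=6
  step 6: row=6, L[6]='7', prepend. Next row=LF[6]=7
  step 7: row=7, L[7]='6', prepend. Next row=LF[7]=4
  step 8: row=4, L[4]='5', prepend. Next row=LF[4]=2
  step 9: row=2, L[2]='9', prepend. Next row=LF[2]=9
  step 10: row=9, L[9]='9', prepend. Next row=LF[9]=10
  step 11: row=10, L[10]='6', prepend. Next row=LF[10]=5
Reversed output: 6995677595$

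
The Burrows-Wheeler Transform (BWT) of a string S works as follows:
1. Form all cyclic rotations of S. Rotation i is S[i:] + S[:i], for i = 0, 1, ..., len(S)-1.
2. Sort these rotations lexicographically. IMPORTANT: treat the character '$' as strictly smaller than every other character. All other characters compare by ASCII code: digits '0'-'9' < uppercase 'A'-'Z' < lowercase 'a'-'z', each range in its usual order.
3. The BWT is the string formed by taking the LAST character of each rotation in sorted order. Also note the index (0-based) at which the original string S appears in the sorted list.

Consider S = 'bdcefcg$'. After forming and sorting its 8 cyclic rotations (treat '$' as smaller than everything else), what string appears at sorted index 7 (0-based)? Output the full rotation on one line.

Answer: g$bdcefc

Derivation:
All 8 rotations (rotation i = S[i:]+S[:i]):
  rot[0] = bdcefcg$
  rot[1] = dcefcg$b
  rot[2] = cefcg$bd
  rot[3] = efcg$bdc
  rot[4] = fcg$bdce
  rot[5] = cg$bdcef
  rot[6] = g$bdcefc
  rot[7] = $bdcefcg
Sorted (with $ < everything):
  sorted[0] = $bdcefcg
  sorted[1] = bdcefcg$
  sorted[2] = cefcg$bd
  sorted[3] = cg$bdcef
  sorted[4] = dcefcg$b
  sorted[5] = efcg$bdc
  sorted[6] = fcg$bdce
  sorted[7] = g$bdcefc
sorted[7] = g$bdcefc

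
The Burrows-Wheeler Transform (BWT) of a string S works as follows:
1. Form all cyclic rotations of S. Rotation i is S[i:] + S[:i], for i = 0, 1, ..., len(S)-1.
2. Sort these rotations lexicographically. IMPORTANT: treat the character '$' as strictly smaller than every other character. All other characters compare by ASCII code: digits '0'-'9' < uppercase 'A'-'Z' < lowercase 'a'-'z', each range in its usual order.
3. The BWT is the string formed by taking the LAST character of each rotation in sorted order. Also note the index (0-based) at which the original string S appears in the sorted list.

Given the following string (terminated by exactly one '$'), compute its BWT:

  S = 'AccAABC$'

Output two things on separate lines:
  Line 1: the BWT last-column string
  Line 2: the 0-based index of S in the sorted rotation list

All 8 rotations (rotation i = S[i:]+S[:i]):
  rot[0] = AccAABC$
  rot[1] = ccAABC$A
  rot[2] = cAABC$Ac
  rot[3] = AABC$Acc
  rot[4] = ABC$AccA
  rot[5] = BC$AccAA
  rot[6] = C$AccAAB
  rot[7] = $AccAABC
Sorted (with $ < everything):
  sorted[0] = $AccAABC  (last char: 'C')
  sorted[1] = AABC$Acc  (last char: 'c')
  sorted[2] = ABC$AccA  (last char: 'A')
  sorted[3] = AccAABC$  (last char: '$')
  sorted[4] = BC$AccAA  (last char: 'A')
  sorted[5] = C$AccAAB  (last char: 'B')
  sorted[6] = cAABC$Ac  (last char: 'c')
  sorted[7] = ccAABC$A  (last char: 'A')
Last column: CcA$ABcA
Original string S is at sorted index 3

Answer: CcA$ABcA
3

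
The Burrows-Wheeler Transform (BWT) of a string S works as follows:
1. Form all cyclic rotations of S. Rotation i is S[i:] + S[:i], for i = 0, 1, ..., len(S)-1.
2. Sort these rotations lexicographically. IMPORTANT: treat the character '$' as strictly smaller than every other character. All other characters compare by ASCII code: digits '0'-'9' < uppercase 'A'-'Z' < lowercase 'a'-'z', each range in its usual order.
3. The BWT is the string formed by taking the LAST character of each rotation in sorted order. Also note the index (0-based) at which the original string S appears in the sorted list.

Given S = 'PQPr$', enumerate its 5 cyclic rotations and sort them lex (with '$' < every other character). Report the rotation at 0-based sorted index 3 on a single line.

Answer: QPr$P

Derivation:
All 5 rotations (rotation i = S[i:]+S[:i]):
  rot[0] = PQPr$
  rot[1] = QPr$P
  rot[2] = Pr$PQ
  rot[3] = r$PQP
  rot[4] = $PQPr
Sorted (with $ < everything):
  sorted[0] = $PQPr
  sorted[1] = PQPr$
  sorted[2] = Pr$PQ
  sorted[3] = QPr$P
  sorted[4] = r$PQP
sorted[3] = QPr$P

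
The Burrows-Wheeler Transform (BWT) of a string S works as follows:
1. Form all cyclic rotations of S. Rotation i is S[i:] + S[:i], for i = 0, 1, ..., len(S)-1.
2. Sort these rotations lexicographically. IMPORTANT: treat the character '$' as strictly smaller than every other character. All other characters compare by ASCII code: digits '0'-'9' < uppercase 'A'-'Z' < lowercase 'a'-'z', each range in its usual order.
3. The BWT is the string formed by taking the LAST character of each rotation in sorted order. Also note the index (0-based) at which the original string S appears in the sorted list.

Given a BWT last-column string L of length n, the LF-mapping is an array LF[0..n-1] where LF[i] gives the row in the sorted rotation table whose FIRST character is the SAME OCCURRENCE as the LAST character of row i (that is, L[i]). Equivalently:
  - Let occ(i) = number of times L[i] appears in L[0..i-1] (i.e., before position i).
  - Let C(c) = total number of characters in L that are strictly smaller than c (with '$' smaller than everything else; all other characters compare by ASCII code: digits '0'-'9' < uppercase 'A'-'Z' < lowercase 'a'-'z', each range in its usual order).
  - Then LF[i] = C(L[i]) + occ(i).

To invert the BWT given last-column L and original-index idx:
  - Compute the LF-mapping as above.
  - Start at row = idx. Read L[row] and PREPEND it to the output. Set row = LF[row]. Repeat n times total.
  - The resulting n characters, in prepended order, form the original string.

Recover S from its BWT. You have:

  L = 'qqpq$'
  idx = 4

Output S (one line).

Answer: qqpq$

Derivation:
LF mapping: 2 3 1 4 0
Walk LF starting at row 4, prepending L[row]:
  step 1: row=4, L[4]='$', prepend. Next row=LF[4]=0
  step 2: row=0, L[0]='q', prepend. Next row=LF[0]=2
  step 3: row=2, L[2]='p', prepend. Next row=LF[2]=1
  step 4: row=1, L[1]='q', prepend. Next row=LF[1]=3
  step 5: row=3, L[3]='q', prepend. Next row=LF[3]=4
Reversed output: qqpq$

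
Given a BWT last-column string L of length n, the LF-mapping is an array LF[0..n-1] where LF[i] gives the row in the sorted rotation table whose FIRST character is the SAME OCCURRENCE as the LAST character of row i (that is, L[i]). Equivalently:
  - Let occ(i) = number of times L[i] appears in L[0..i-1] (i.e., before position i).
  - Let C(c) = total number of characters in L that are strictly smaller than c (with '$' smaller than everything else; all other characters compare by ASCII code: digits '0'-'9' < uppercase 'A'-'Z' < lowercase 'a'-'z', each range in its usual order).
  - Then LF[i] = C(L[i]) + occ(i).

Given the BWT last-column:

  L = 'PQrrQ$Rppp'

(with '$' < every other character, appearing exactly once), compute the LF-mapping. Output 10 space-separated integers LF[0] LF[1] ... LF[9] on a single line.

Answer: 1 2 8 9 3 0 4 5 6 7

Derivation:
Char counts: '$':1, 'P':1, 'Q':2, 'R':1, 'p':3, 'r':2
C (first-col start): C('$')=0, C('P')=1, C('Q')=2, C('R')=4, C('p')=5, C('r')=8
L[0]='P': occ=0, LF[0]=C('P')+0=1+0=1
L[1]='Q': occ=0, LF[1]=C('Q')+0=2+0=2
L[2]='r': occ=0, LF[2]=C('r')+0=8+0=8
L[3]='r': occ=1, LF[3]=C('r')+1=8+1=9
L[4]='Q': occ=1, LF[4]=C('Q')+1=2+1=3
L[5]='$': occ=0, LF[5]=C('$')+0=0+0=0
L[6]='R': occ=0, LF[6]=C('R')+0=4+0=4
L[7]='p': occ=0, LF[7]=C('p')+0=5+0=5
L[8]='p': occ=1, LF[8]=C('p')+1=5+1=6
L[9]='p': occ=2, LF[9]=C('p')+2=5+2=7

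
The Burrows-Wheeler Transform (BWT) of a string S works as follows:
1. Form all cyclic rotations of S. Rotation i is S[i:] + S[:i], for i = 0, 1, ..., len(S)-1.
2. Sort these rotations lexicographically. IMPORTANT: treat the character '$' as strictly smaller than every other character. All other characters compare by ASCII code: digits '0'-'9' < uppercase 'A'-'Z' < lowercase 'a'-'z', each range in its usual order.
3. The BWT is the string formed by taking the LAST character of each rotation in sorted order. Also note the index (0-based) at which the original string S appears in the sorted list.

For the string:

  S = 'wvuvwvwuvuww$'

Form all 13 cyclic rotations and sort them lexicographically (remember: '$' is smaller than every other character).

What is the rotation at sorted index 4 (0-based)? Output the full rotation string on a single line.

Answer: vuvwvwuvuww$w

Derivation:
All 13 rotations (rotation i = S[i:]+S[:i]):
  rot[0] = wvuvwvwuvuww$
  rot[1] = vuvwvwuvuww$w
  rot[2] = uvwvwuvuww$wv
  rot[3] = vwvwuvuww$wvu
  rot[4] = wvwuvuww$wvuv
  rot[5] = vwuvuww$wvuvw
  rot[6] = wuvuww$wvuvwv
  rot[7] = uvuww$wvuvwvw
  rot[8] = vuww$wvuvwvwu
  rot[9] = uww$wvuvwvwuv
  rot[10] = ww$wvuvwvwuvu
  rot[11] = w$wvuvwvwuvuw
  rot[12] = $wvuvwvwuvuww
Sorted (with $ < everything):
  sorted[0] = $wvuvwvwuvuww
  sorted[1] = uvuww$wvuvwvw
  sorted[2] = uvwvwuvuww$wv
  sorted[3] = uww$wvuvwvwuv
  sorted[4] = vuvwvwuvuww$w
  sorted[5] = vuww$wvuvwvwu
  sorted[6] = vwuvuww$wvuvw
  sorted[7] = vwvwuvuww$wvu
  sorted[8] = w$wvuvwvwuvuw
  sorted[9] = wuvuww$wvuvwv
  sorted[10] = wvuvwvwuvuww$
  sorted[11] = wvwuvuww$wvuv
  sorted[12] = ww$wvuvwvwuvu
sorted[4] = vuvwvwuvuww$w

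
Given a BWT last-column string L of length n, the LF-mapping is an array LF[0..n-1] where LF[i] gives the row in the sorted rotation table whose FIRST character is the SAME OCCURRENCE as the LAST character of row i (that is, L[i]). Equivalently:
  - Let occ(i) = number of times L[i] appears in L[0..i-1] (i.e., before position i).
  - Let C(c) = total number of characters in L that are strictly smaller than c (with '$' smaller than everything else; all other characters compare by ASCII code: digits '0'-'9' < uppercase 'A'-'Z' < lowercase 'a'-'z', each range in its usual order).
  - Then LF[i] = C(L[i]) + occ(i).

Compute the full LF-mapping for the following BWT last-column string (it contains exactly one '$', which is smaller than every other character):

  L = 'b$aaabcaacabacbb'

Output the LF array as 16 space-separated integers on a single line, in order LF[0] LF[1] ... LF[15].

Char counts: '$':1, 'a':7, 'b':5, 'c':3
C (first-col start): C('$')=0, C('a')=1, C('b')=8, C('c')=13
L[0]='b': occ=0, LF[0]=C('b')+0=8+0=8
L[1]='$': occ=0, LF[1]=C('$')+0=0+0=0
L[2]='a': occ=0, LF[2]=C('a')+0=1+0=1
L[3]='a': occ=1, LF[3]=C('a')+1=1+1=2
L[4]='a': occ=2, LF[4]=C('a')+2=1+2=3
L[5]='b': occ=1, LF[5]=C('b')+1=8+1=9
L[6]='c': occ=0, LF[6]=C('c')+0=13+0=13
L[7]='a': occ=3, LF[7]=C('a')+3=1+3=4
L[8]='a': occ=4, LF[8]=C('a')+4=1+4=5
L[9]='c': occ=1, LF[9]=C('c')+1=13+1=14
L[10]='a': occ=5, LF[10]=C('a')+5=1+5=6
L[11]='b': occ=2, LF[11]=C('b')+2=8+2=10
L[12]='a': occ=6, LF[12]=C('a')+6=1+6=7
L[13]='c': occ=2, LF[13]=C('c')+2=13+2=15
L[14]='b': occ=3, LF[14]=C('b')+3=8+3=11
L[15]='b': occ=4, LF[15]=C('b')+4=8+4=12

Answer: 8 0 1 2 3 9 13 4 5 14 6 10 7 15 11 12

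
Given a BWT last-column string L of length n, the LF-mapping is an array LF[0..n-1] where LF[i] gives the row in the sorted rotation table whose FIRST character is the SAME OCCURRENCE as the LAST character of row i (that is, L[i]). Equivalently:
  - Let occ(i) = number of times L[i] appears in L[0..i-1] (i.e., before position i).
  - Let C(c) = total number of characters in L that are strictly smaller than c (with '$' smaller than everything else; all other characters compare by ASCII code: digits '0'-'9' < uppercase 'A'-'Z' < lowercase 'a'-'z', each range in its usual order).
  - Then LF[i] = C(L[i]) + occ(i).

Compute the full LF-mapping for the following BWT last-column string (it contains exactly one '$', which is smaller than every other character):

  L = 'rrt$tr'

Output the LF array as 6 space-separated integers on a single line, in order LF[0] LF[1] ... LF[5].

Char counts: '$':1, 'r':3, 't':2
C (first-col start): C('$')=0, C('r')=1, C('t')=4
L[0]='r': occ=0, LF[0]=C('r')+0=1+0=1
L[1]='r': occ=1, LF[1]=C('r')+1=1+1=2
L[2]='t': occ=0, LF[2]=C('t')+0=4+0=4
L[3]='$': occ=0, LF[3]=C('$')+0=0+0=0
L[4]='t': occ=1, LF[4]=C('t')+1=4+1=5
L[5]='r': occ=2, LF[5]=C('r')+2=1+2=3

Answer: 1 2 4 0 5 3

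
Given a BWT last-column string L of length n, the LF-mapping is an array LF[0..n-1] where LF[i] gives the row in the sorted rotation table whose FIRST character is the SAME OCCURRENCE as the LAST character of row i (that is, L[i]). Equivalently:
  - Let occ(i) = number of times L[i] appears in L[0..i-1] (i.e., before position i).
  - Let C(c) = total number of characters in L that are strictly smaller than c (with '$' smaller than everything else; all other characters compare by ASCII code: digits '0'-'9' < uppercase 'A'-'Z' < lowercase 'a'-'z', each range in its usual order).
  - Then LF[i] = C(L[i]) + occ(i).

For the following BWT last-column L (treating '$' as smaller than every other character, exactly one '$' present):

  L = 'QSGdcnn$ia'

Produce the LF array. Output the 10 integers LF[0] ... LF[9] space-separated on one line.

Char counts: '$':1, 'G':1, 'Q':1, 'S':1, 'a':1, 'c':1, 'd':1, 'i':1, 'n':2
C (first-col start): C('$')=0, C('G')=1, C('Q')=2, C('S')=3, C('a')=4, C('c')=5, C('d')=6, C('i')=7, C('n')=8
L[0]='Q': occ=0, LF[0]=C('Q')+0=2+0=2
L[1]='S': occ=0, LF[1]=C('S')+0=3+0=3
L[2]='G': occ=0, LF[2]=C('G')+0=1+0=1
L[3]='d': occ=0, LF[3]=C('d')+0=6+0=6
L[4]='c': occ=0, LF[4]=C('c')+0=5+0=5
L[5]='n': occ=0, LF[5]=C('n')+0=8+0=8
L[6]='n': occ=1, LF[6]=C('n')+1=8+1=9
L[7]='$': occ=0, LF[7]=C('$')+0=0+0=0
L[8]='i': occ=0, LF[8]=C('i')+0=7+0=7
L[9]='a': occ=0, LF[9]=C('a')+0=4+0=4

Answer: 2 3 1 6 5 8 9 0 7 4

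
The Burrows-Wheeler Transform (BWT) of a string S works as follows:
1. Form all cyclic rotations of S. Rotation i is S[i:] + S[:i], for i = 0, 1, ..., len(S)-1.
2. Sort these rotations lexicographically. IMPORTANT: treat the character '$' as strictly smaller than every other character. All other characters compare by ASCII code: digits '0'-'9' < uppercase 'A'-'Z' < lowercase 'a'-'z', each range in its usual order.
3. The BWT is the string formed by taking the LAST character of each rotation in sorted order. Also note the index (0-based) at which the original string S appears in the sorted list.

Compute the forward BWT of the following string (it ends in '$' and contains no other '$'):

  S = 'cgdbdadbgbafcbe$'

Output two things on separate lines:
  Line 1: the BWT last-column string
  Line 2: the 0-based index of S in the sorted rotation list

All 16 rotations (rotation i = S[i:]+S[:i]):
  rot[0] = cgdbdadbgbafcbe$
  rot[1] = gdbdadbgbafcbe$c
  rot[2] = dbdadbgbafcbe$cg
  rot[3] = bdadbgbafcbe$cgd
  rot[4] = dadbgbafcbe$cgdb
  rot[5] = adbgbafcbe$cgdbd
  rot[6] = dbgbafcbe$cgdbda
  rot[7] = bgbafcbe$cgdbdad
  rot[8] = gbafcbe$cgdbdadb
  rot[9] = bafcbe$cgdbdadbg
  rot[10] = afcbe$cgdbdadbgb
  rot[11] = fcbe$cgdbdadbgba
  rot[12] = cbe$cgdbdadbgbaf
  rot[13] = be$cgdbdadbgbafc
  rot[14] = e$cgdbdadbgbafcb
  rot[15] = $cgdbdadbgbafcbe
Sorted (with $ < everything):
  sorted[0] = $cgdbdadbgbafcbe  (last char: 'e')
  sorted[1] = adbgbafcbe$cgdbd  (last char: 'd')
  sorted[2] = afcbe$cgdbdadbgb  (last char: 'b')
  sorted[3] = bafcbe$cgdbdadbg  (last char: 'g')
  sorted[4] = bdadbgbafcbe$cgd  (last char: 'd')
  sorted[5] = be$cgdbdadbgbafc  (last char: 'c')
  sorted[6] = bgbafcbe$cgdbdad  (last char: 'd')
  sorted[7] = cbe$cgdbdadbgbaf  (last char: 'f')
  sorted[8] = cgdbdadbgbafcbe$  (last char: '$')
  sorted[9] = dadbgbafcbe$cgdb  (last char: 'b')
  sorted[10] = dbdadbgbafcbe$cg  (last char: 'g')
  sorted[11] = dbgbafcbe$cgdbda  (last char: 'a')
  sorted[12] = e$cgdbdadbgbafcb  (last char: 'b')
  sorted[13] = fcbe$cgdbdadbgba  (last char: 'a')
  sorted[14] = gbafcbe$cgdbdadb  (last char: 'b')
  sorted[15] = gdbdadbgbafcbe$c  (last char: 'c')
Last column: edbgdcdf$bgababc
Original string S is at sorted index 8

Answer: edbgdcdf$bgababc
8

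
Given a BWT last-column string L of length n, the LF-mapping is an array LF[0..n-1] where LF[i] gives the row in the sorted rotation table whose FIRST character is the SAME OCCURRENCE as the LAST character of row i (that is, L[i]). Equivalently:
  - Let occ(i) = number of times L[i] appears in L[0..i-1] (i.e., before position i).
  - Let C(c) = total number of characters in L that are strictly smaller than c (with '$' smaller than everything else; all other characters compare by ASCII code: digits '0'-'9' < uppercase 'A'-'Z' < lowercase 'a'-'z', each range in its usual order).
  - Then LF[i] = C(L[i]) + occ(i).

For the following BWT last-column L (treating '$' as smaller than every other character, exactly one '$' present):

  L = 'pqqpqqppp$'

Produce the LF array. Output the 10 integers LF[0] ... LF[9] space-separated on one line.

Char counts: '$':1, 'p':5, 'q':4
C (first-col start): C('$')=0, C('p')=1, C('q')=6
L[0]='p': occ=0, LF[0]=C('p')+0=1+0=1
L[1]='q': occ=0, LF[1]=C('q')+0=6+0=6
L[2]='q': occ=1, LF[2]=C('q')+1=6+1=7
L[3]='p': occ=1, LF[3]=C('p')+1=1+1=2
L[4]='q': occ=2, LF[4]=C('q')+2=6+2=8
L[5]='q': occ=3, LF[5]=C('q')+3=6+3=9
L[6]='p': occ=2, LF[6]=C('p')+2=1+2=3
L[7]='p': occ=3, LF[7]=C('p')+3=1+3=4
L[8]='p': occ=4, LF[8]=C('p')+4=1+4=5
L[9]='$': occ=0, LF[9]=C('$')+0=0+0=0

Answer: 1 6 7 2 8 9 3 4 5 0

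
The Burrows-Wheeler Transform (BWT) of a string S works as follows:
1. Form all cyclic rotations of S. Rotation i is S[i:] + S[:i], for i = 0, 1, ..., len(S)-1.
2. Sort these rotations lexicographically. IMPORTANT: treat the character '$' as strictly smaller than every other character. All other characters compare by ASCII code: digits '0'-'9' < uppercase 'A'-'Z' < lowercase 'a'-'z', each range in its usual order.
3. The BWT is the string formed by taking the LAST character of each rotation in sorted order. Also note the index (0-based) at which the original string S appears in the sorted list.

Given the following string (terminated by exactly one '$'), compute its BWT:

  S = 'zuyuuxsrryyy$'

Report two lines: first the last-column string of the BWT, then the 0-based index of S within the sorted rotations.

Answer: ysrxyuzuyuyr$
12

Derivation:
All 13 rotations (rotation i = S[i:]+S[:i]):
  rot[0] = zuyuuxsrryyy$
  rot[1] = uyuuxsrryyy$z
  rot[2] = yuuxsrryyy$zu
  rot[3] = uuxsrryyy$zuy
  rot[4] = uxsrryyy$zuyu
  rot[5] = xsrryyy$zuyuu
  rot[6] = srryyy$zuyuux
  rot[7] = rryyy$zuyuuxs
  rot[8] = ryyy$zuyuuxsr
  rot[9] = yyy$zuyuuxsrr
  rot[10] = yy$zuyuuxsrry
  rot[11] = y$zuyuuxsrryy
  rot[12] = $zuyuuxsrryyy
Sorted (with $ < everything):
  sorted[0] = $zuyuuxsrryyy  (last char: 'y')
  sorted[1] = rryyy$zuyuuxs  (last char: 's')
  sorted[2] = ryyy$zuyuuxsr  (last char: 'r')
  sorted[3] = srryyy$zuyuux  (last char: 'x')
  sorted[4] = uuxsrryyy$zuy  (last char: 'y')
  sorted[5] = uxsrryyy$zuyu  (last char: 'u')
  sorted[6] = uyuuxsrryyy$z  (last char: 'z')
  sorted[7] = xsrryyy$zuyuu  (last char: 'u')
  sorted[8] = y$zuyuuxsrryy  (last char: 'y')
  sorted[9] = yuuxsrryyy$zu  (last char: 'u')
  sorted[10] = yy$zuyuuxsrry  (last char: 'y')
  sorted[11] = yyy$zuyuuxsrr  (last char: 'r')
  sorted[12] = zuyuuxsrryyy$  (last char: '$')
Last column: ysrxyuzuyuyr$
Original string S is at sorted index 12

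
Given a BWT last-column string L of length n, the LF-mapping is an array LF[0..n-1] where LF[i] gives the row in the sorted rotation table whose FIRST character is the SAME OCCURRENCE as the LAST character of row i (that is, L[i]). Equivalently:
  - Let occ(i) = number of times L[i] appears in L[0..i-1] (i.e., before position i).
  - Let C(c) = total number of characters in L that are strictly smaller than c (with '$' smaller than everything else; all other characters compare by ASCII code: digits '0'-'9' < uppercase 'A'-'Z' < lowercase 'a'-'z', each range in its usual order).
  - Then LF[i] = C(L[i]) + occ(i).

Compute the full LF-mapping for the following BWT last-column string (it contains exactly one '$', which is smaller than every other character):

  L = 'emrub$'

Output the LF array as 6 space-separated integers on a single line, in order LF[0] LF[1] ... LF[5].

Answer: 2 3 4 5 1 0

Derivation:
Char counts: '$':1, 'b':1, 'e':1, 'm':1, 'r':1, 'u':1
C (first-col start): C('$')=0, C('b')=1, C('e')=2, C('m')=3, C('r')=4, C('u')=5
L[0]='e': occ=0, LF[0]=C('e')+0=2+0=2
L[1]='m': occ=0, LF[1]=C('m')+0=3+0=3
L[2]='r': occ=0, LF[2]=C('r')+0=4+0=4
L[3]='u': occ=0, LF[3]=C('u')+0=5+0=5
L[4]='b': occ=0, LF[4]=C('b')+0=1+0=1
L[5]='$': occ=0, LF[5]=C('$')+0=0+0=0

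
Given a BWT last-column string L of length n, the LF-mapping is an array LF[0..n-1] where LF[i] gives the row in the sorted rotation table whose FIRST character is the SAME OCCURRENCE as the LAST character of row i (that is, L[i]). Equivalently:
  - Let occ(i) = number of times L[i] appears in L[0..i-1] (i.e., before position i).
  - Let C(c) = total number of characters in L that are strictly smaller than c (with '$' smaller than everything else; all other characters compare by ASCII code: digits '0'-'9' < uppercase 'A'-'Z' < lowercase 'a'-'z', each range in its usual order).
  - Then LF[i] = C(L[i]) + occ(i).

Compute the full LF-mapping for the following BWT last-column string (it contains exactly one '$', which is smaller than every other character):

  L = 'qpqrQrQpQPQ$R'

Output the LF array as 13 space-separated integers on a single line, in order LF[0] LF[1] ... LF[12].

Answer: 9 7 10 11 2 12 3 8 4 1 5 0 6

Derivation:
Char counts: '$':1, 'P':1, 'Q':4, 'R':1, 'p':2, 'q':2, 'r':2
C (first-col start): C('$')=0, C('P')=1, C('Q')=2, C('R')=6, C('p')=7, C('q')=9, C('r')=11
L[0]='q': occ=0, LF[0]=C('q')+0=9+0=9
L[1]='p': occ=0, LF[1]=C('p')+0=7+0=7
L[2]='q': occ=1, LF[2]=C('q')+1=9+1=10
L[3]='r': occ=0, LF[3]=C('r')+0=11+0=11
L[4]='Q': occ=0, LF[4]=C('Q')+0=2+0=2
L[5]='r': occ=1, LF[5]=C('r')+1=11+1=12
L[6]='Q': occ=1, LF[6]=C('Q')+1=2+1=3
L[7]='p': occ=1, LF[7]=C('p')+1=7+1=8
L[8]='Q': occ=2, LF[8]=C('Q')+2=2+2=4
L[9]='P': occ=0, LF[9]=C('P')+0=1+0=1
L[10]='Q': occ=3, LF[10]=C('Q')+3=2+3=5
L[11]='$': occ=0, LF[11]=C('$')+0=0+0=0
L[12]='R': occ=0, LF[12]=C('R')+0=6+0=6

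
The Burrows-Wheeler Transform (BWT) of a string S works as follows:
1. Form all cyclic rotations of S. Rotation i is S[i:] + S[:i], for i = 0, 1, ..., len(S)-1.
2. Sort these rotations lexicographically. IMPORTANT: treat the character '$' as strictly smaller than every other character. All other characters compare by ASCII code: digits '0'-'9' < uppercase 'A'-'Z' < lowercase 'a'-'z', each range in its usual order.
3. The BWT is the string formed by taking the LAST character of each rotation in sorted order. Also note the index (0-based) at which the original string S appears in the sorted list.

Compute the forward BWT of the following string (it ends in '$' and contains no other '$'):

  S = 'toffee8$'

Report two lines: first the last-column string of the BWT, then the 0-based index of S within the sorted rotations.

All 8 rotations (rotation i = S[i:]+S[:i]):
  rot[0] = toffee8$
  rot[1] = offee8$t
  rot[2] = ffee8$to
  rot[3] = fee8$tof
  rot[4] = ee8$toff
  rot[5] = e8$toffe
  rot[6] = 8$toffee
  rot[7] = $toffee8
Sorted (with $ < everything):
  sorted[0] = $toffee8  (last char: '8')
  sorted[1] = 8$toffee  (last char: 'e')
  sorted[2] = e8$toffe  (last char: 'e')
  sorted[3] = ee8$toff  (last char: 'f')
  sorted[4] = fee8$tof  (last char: 'f')
  sorted[5] = ffee8$to  (last char: 'o')
  sorted[6] = offee8$t  (last char: 't')
  sorted[7] = toffee8$  (last char: '$')
Last column: 8eeffot$
Original string S is at sorted index 7

Answer: 8eeffot$
7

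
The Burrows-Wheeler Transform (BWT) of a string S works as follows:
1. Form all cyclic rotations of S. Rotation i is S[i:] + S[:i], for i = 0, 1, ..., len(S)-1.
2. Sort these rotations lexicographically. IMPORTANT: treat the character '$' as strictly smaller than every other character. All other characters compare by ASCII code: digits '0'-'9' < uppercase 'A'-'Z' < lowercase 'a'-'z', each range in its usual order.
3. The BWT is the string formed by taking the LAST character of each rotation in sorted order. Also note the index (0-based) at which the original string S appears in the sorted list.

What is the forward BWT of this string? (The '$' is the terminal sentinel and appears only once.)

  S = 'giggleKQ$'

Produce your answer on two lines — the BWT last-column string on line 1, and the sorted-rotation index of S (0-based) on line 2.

All 9 rotations (rotation i = S[i:]+S[:i]):
  rot[0] = giggleKQ$
  rot[1] = iggleKQ$g
  rot[2] = ggleKQ$gi
  rot[3] = gleKQ$gig
  rot[4] = leKQ$gigg
  rot[5] = eKQ$giggl
  rot[6] = KQ$giggle
  rot[7] = Q$giggleK
  rot[8] = $giggleKQ
Sorted (with $ < everything):
  sorted[0] = $giggleKQ  (last char: 'Q')
  sorted[1] = KQ$giggle  (last char: 'e')
  sorted[2] = Q$giggleK  (last char: 'K')
  sorted[3] = eKQ$giggl  (last char: 'l')
  sorted[4] = ggleKQ$gi  (last char: 'i')
  sorted[5] = giggleKQ$  (last char: '$')
  sorted[6] = gleKQ$gig  (last char: 'g')
  sorted[7] = iggleKQ$g  (last char: 'g')
  sorted[8] = leKQ$gigg  (last char: 'g')
Last column: QeKli$ggg
Original string S is at sorted index 5

Answer: QeKli$ggg
5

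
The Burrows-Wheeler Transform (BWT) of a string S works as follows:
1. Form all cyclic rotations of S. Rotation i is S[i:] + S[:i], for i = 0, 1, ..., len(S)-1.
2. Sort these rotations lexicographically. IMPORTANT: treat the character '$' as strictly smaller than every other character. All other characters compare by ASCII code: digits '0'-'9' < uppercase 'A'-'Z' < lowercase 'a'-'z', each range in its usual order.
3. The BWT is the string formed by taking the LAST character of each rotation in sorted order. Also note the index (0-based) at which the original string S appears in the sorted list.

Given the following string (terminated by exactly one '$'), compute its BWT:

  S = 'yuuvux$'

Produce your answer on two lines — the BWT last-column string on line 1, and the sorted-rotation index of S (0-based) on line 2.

Answer: xyuvuu$
6

Derivation:
All 7 rotations (rotation i = S[i:]+S[:i]):
  rot[0] = yuuvux$
  rot[1] = uuvux$y
  rot[2] = uvux$yu
  rot[3] = vux$yuu
  rot[4] = ux$yuuv
  rot[5] = x$yuuvu
  rot[6] = $yuuvux
Sorted (with $ < everything):
  sorted[0] = $yuuvux  (last char: 'x')
  sorted[1] = uuvux$y  (last char: 'y')
  sorted[2] = uvux$yu  (last char: 'u')
  sorted[3] = ux$yuuv  (last char: 'v')
  sorted[4] = vux$yuu  (last char: 'u')
  sorted[5] = x$yuuvu  (last char: 'u')
  sorted[6] = yuuvux$  (last char: '$')
Last column: xyuvuu$
Original string S is at sorted index 6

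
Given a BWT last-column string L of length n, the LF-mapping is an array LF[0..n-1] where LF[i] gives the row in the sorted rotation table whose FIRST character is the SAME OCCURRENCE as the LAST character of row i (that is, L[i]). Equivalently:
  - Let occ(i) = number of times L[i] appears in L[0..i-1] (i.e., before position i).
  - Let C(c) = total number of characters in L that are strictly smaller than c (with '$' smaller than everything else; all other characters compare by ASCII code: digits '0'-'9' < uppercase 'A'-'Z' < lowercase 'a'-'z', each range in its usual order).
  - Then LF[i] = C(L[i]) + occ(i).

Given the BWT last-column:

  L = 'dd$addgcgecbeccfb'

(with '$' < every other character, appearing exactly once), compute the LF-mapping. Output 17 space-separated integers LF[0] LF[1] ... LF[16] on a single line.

Char counts: '$':1, 'a':1, 'b':2, 'c':4, 'd':4, 'e':2, 'f':1, 'g':2
C (first-col start): C('$')=0, C('a')=1, C('b')=2, C('c')=4, C('d')=8, C('e')=12, C('f')=14, C('g')=15
L[0]='d': occ=0, LF[0]=C('d')+0=8+0=8
L[1]='d': occ=1, LF[1]=C('d')+1=8+1=9
L[2]='$': occ=0, LF[2]=C('$')+0=0+0=0
L[3]='a': occ=0, LF[3]=C('a')+0=1+0=1
L[4]='d': occ=2, LF[4]=C('d')+2=8+2=10
L[5]='d': occ=3, LF[5]=C('d')+3=8+3=11
L[6]='g': occ=0, LF[6]=C('g')+0=15+0=15
L[7]='c': occ=0, LF[7]=C('c')+0=4+0=4
L[8]='g': occ=1, LF[8]=C('g')+1=15+1=16
L[9]='e': occ=0, LF[9]=C('e')+0=12+0=12
L[10]='c': occ=1, LF[10]=C('c')+1=4+1=5
L[11]='b': occ=0, LF[11]=C('b')+0=2+0=2
L[12]='e': occ=1, LF[12]=C('e')+1=12+1=13
L[13]='c': occ=2, LF[13]=C('c')+2=4+2=6
L[14]='c': occ=3, LF[14]=C('c')+3=4+3=7
L[15]='f': occ=0, LF[15]=C('f')+0=14+0=14
L[16]='b': occ=1, LF[16]=C('b')+1=2+1=3

Answer: 8 9 0 1 10 11 15 4 16 12 5 2 13 6 7 14 3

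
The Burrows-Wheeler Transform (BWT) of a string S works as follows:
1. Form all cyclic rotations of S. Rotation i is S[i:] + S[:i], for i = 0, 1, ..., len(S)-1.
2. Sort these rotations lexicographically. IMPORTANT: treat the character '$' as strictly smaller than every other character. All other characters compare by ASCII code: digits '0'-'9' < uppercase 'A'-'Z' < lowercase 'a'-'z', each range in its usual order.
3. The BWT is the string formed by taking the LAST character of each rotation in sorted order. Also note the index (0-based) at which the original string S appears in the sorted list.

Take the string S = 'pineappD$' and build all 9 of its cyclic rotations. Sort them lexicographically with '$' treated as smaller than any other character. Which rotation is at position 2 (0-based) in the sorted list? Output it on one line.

All 9 rotations (rotation i = S[i:]+S[:i]):
  rot[0] = pineappD$
  rot[1] = ineappD$p
  rot[2] = neappD$pi
  rot[3] = eappD$pin
  rot[4] = appD$pine
  rot[5] = ppD$pinea
  rot[6] = pD$pineap
  rot[7] = D$pineapp
  rot[8] = $pineappD
Sorted (with $ < everything):
  sorted[0] = $pineappD
  sorted[1] = D$pineapp
  sorted[2] = appD$pine
  sorted[3] = eappD$pin
  sorted[4] = ineappD$p
  sorted[5] = neappD$pi
  sorted[6] = pD$pineap
  sorted[7] = pineappD$
  sorted[8] = ppD$pinea
sorted[2] = appD$pine

Answer: appD$pine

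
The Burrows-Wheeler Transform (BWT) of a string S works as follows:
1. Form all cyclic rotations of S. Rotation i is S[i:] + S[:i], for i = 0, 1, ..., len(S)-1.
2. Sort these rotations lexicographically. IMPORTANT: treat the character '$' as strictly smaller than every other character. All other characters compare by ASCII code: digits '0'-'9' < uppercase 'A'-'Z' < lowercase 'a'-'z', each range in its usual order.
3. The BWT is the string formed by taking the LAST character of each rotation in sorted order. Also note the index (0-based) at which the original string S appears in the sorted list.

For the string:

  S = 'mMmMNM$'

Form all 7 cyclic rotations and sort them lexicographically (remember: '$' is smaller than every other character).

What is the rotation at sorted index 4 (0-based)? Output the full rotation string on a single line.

All 7 rotations (rotation i = S[i:]+S[:i]):
  rot[0] = mMmMNM$
  rot[1] = MmMNM$m
  rot[2] = mMNM$mM
  rot[3] = MNM$mMm
  rot[4] = NM$mMmM
  rot[5] = M$mMmMN
  rot[6] = $mMmMNM
Sorted (with $ < everything):
  sorted[0] = $mMmMNM
  sorted[1] = M$mMmMN
  sorted[2] = MNM$mMm
  sorted[3] = MmMNM$m
  sorted[4] = NM$mMmM
  sorted[5] = mMNM$mM
  sorted[6] = mMmMNM$
sorted[4] = NM$mMmM

Answer: NM$mMmM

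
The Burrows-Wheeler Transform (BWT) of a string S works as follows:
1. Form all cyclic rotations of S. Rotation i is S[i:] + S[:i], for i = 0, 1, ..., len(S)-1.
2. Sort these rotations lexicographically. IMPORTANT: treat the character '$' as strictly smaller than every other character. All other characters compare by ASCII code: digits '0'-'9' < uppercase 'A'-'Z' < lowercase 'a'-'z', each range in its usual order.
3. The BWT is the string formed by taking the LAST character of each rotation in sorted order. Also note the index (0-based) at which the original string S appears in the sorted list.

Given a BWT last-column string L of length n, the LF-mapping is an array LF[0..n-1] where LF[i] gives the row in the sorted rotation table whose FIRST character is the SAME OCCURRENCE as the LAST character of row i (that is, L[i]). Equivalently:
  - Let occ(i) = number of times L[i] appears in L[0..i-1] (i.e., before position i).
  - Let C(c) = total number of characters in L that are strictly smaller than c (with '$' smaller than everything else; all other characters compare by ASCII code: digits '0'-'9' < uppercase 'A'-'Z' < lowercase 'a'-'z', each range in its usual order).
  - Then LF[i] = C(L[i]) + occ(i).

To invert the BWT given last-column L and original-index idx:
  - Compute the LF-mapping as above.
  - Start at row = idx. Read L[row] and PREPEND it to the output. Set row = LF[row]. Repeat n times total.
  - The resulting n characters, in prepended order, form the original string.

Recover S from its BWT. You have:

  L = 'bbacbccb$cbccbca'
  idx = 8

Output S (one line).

Answer: bccbbcbbaaccccb$

Derivation:
LF mapping: 3 4 1 9 5 10 11 6 0 12 7 13 14 8 15 2
Walk LF starting at row 8, prepending L[row]:
  step 1: row=8, L[8]='$', prepend. Next row=LF[8]=0
  step 2: row=0, L[0]='b', prepend. Next row=LF[0]=3
  step 3: row=3, L[3]='c', prepend. Next row=LF[3]=9
  step 4: row=9, L[9]='c', prepend. Next row=LF[9]=12
  step 5: row=12, L[12]='c', prepend. Next row=LF[12]=14
  step 6: row=14, L[14]='c', prepend. Next row=LF[14]=15
  step 7: row=15, L[15]='a', prepend. Next row=LF[15]=2
  step 8: row=2, L[2]='a', prepend. Next row=LF[2]=1
  step 9: row=1, L[1]='b', prepend. Next row=LF[1]=4
  step 10: row=4, L[4]='b', prepend. Next row=LF[4]=5
  step 11: row=5, L[5]='c', prepend. Next row=LF[5]=10
  step 12: row=10, L[10]='b', prepend. Next row=LF[10]=7
  step 13: row=7, L[7]='b', prepend. Next row=LF[7]=6
  step 14: row=6, L[6]='c', prepend. Next row=LF[6]=11
  step 15: row=11, L[11]='c', prepend. Next row=LF[11]=13
  step 16: row=13, L[13]='b', prepend. Next row=LF[13]=8
Reversed output: bccbbcbbaaccccb$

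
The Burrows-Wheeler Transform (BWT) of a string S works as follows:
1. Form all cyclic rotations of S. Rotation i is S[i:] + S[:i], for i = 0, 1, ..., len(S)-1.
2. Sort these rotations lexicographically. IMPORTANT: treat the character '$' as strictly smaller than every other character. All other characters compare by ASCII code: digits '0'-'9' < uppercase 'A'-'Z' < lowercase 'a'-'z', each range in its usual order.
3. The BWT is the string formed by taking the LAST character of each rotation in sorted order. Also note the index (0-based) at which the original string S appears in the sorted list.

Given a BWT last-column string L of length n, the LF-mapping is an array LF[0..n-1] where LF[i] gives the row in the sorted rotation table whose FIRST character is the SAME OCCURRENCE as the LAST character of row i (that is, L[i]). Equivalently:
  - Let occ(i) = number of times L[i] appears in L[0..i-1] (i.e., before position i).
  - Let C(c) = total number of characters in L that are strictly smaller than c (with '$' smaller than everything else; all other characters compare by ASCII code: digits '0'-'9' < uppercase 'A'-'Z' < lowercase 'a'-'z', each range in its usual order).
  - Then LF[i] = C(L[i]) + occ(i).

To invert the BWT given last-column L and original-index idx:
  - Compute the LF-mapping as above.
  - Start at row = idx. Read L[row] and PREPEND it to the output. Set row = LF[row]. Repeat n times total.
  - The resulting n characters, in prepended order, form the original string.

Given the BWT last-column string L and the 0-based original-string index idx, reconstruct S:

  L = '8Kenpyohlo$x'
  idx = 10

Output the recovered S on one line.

Answer: xylophoneK8$

Derivation:
LF mapping: 1 2 3 6 9 11 7 4 5 8 0 10
Walk LF starting at row 10, prepending L[row]:
  step 1: row=10, L[10]='$', prepend. Next row=LF[10]=0
  step 2: row=0, L[0]='8', prepend. Next row=LF[0]=1
  step 3: row=1, L[1]='K', prepend. Next row=LF[1]=2
  step 4: row=2, L[2]='e', prepend. Next row=LF[2]=3
  step 5: row=3, L[3]='n', prepend. Next row=LF[3]=6
  step 6: row=6, L[6]='o', prepend. Next row=LF[6]=7
  step 7: row=7, L[7]='h', prepend. Next row=LF[7]=4
  step 8: row=4, L[4]='p', prepend. Next row=LF[4]=9
  step 9: row=9, L[9]='o', prepend. Next row=LF[9]=8
  step 10: row=8, L[8]='l', prepend. Next row=LF[8]=5
  step 11: row=5, L[5]='y', prepend. Next row=LF[5]=11
  step 12: row=11, L[11]='x', prepend. Next row=LF[11]=10
Reversed output: xylophoneK8$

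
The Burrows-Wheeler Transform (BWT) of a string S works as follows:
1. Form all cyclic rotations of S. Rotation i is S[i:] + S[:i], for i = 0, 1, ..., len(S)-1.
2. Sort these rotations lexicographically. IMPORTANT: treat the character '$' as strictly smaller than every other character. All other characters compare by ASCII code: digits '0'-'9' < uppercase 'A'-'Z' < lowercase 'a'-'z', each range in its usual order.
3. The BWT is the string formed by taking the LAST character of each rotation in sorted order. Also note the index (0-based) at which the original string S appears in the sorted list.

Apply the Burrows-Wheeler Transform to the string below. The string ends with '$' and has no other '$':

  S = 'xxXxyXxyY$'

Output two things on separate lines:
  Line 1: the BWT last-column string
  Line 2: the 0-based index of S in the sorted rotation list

All 10 rotations (rotation i = S[i:]+S[:i]):
  rot[0] = xxXxyXxyY$
  rot[1] = xXxyXxyY$x
  rot[2] = XxyXxyY$xx
  rot[3] = xyXxyY$xxX
  rot[4] = yXxyY$xxXx
  rot[5] = XxyY$xxXxy
  rot[6] = xyY$xxXxyX
  rot[7] = yY$xxXxyXx
  rot[8] = Y$xxXxyXxy
  rot[9] = $xxXxyXxyY
Sorted (with $ < everything):
  sorted[0] = $xxXxyXxyY  (last char: 'Y')
  sorted[1] = XxyXxyY$xx  (last char: 'x')
  sorted[2] = XxyY$xxXxy  (last char: 'y')
  sorted[3] = Y$xxXxyXxy  (last char: 'y')
  sorted[4] = xXxyXxyY$x  (last char: 'x')
  sorted[5] = xxXxyXxyY$  (last char: '$')
  sorted[6] = xyXxyY$xxX  (last char: 'X')
  sorted[7] = xyY$xxXxyX  (last char: 'X')
  sorted[8] = yXxyY$xxXx  (last char: 'x')
  sorted[9] = yY$xxXxyXx  (last char: 'x')
Last column: Yxyyx$XXxx
Original string S is at sorted index 5

Answer: Yxyyx$XXxx
5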